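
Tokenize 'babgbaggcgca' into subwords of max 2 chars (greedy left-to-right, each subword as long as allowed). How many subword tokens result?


'babgbaggcgca' has 12 characters.
Chunking with max size 2:
  Chunk 1: 'ba' (positions 0-1)
  Chunk 2: 'bg' (positions 2-3)
  Chunk 3: 'ba' (positions 4-5)
  Chunk 4: 'gg' (positions 6-7)
  Chunk 5: 'cg' (positions 8-9)
  Chunk 6: 'ca' (positions 10-11)
Total chunks: ceil(12 / 2) = 6

6


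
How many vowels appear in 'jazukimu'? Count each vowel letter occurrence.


Scanning each character of 'jazukimu':
  Position 1: 'j' -> consonant (running count: 0)
  Position 2: 'a' -> vowel (running count: 1)
  Position 3: 'z' -> consonant (running count: 1)
  Position 4: 'u' -> vowel (running count: 2)
  Position 5: 'k' -> consonant (running count: 2)
  Position 6: 'i' -> vowel (running count: 3)
  Position 7: 'm' -> consonant (running count: 3)
  Position 8: 'u' -> vowel (running count: 4)
Total vowels: 4

4


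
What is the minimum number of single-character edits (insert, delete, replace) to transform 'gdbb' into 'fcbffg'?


Building DP table for s1='gdbb' (len 4) and s2='fcbffg' (len 6):
       f  c  b  f  f  g
    0  1  2  3  4  5  6
  g 1  1  2  3  4  5  5
  d 2  2  2  3  4  5  6
  b 3  3  3  2  3  4  5
  b 4  4  4  3  3  4  5
Edit distance = dp[4][6] = 5

5


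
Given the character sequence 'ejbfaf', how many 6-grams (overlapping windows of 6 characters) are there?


String 'ejbfaf' has length L = 6.
Number of overlapping n-grams = L - n + 1
Substituting: 6 - 6 + 1 = 1

1


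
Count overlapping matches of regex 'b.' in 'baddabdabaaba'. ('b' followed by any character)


Pattern: b. means 'b' followed by any character.
Scanning 'baddabdabaaba' position-by-position:
  Pos 0: window 'ba' -> MATCH
  Pos 1: window 'ad' -> no
  Pos 2: window 'dd' -> no
  Pos 3: window 'da' -> no
  Pos 4: window 'ab' -> no
  Pos 5: window 'bd' -> MATCH
  Pos 6: window 'da' -> no
  Pos 7: window 'ab' -> no
  Pos 8: window 'ba' -> MATCH
  Pos 9: window 'aa' -> no
  Pos 10: window 'ab' -> no
  Pos 11: window 'ba' -> MATCH
  Pos 12: window 'a' -> no
Total matches: 4

4


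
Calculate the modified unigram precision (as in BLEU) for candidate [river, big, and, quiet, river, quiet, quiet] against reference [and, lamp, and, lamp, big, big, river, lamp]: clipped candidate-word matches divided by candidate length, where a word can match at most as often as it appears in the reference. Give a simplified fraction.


Reference word counts: {'and': 2, 'big': 2, 'lamp': 3, 'river': 1}
Checking each candidate word (with clipping):
  'river' -> in reference (ref count 1, used 1/1) -> match (matches: 1)
  'big' -> in reference (ref count 2, used 1/2) -> match (matches: 2)
  'and' -> in reference (ref count 2, used 1/2) -> match (matches: 3)
  'quiet' -> not in reference -> no match (matches: 3)
  'river' -> ref count 1 already used up (1/1) -> clipped, no match (matches: 3)
  'quiet' -> not in reference -> no match (matches: 3)
  'quiet' -> not in reference -> no match (matches: 3)
Clipped matches: 3, Candidate length: 7
Precision = 3/7

3/7


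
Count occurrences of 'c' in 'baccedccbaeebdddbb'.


Scanning 'baccedccbaeebdddbb' for 'c':
  Position 2: 'c' -> MATCH (count: 1)
  Position 3: 'c' -> MATCH (count: 2)
  Position 6: 'c' -> MATCH (count: 3)
  Position 7: 'c' -> MATCH (count: 4)
Total occurrences of 'c': 4

4


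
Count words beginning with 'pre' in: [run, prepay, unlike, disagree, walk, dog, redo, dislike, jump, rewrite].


Checking each word for prefix 'pre':
  'run' -> no (count: 0)
  'prepay' -> YES, starts with 'pre' (count: 1)
  'unlike' -> no (count: 1)
  'disagree' -> no (count: 1)
  'walk' -> no (count: 1)
  'dog' -> no (count: 1)
  'redo' -> no (count: 1)
  'dislike' -> no (count: 1)
  'jump' -> no (count: 1)
  'rewrite' -> no (count: 1)
Total with prefix 'pre': 1

1


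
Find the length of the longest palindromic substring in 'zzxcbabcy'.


Scanning 'zzxcbabcy' for palindromic substrings.
Substring at positions 3-7: 'cbabc'.
Check: reverse('cbabc') = 'cbabc' -> palindrome confirmed.
Neighbouring characters ('x' / 'y') break symmetry, so it cannot extend further.
No longer palindromic substring exists; longest length = 5

5


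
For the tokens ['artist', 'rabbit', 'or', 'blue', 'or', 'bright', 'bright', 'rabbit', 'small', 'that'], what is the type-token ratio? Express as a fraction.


Tokens: 10
Unique types: ('artist', 'blue', 'bright', 'or', 'rabbit', 'small', 'that') = 7
TTR = 7/10
Already in lowest terms.

7/10


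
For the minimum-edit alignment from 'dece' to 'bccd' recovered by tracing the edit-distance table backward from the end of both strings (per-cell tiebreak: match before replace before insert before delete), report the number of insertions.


Edit distance = 3. Backtracking from cell (4, 4) with preference match > replace > insert > delete,
then listing the resulting alignment 'dece' -> 'bccd' left to right:
  Step 1: replace d->b
  Step 2: replace e->c
  Step 3: keep 'c'
  Step 4: replace e->d
Total insertions: 0

0


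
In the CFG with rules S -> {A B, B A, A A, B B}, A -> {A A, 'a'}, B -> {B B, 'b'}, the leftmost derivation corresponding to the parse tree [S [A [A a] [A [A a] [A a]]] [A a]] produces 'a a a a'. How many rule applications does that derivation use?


Every bracketed nonterminal node [X ...] in the tree is produced by exactly one rule application.
Reading the tree off as a leftmost derivation:
  Step 1: S  =>  A A   (applied S -> A A)
  Step 2: A A  =>  A A A   (applied A -> A A)
  Step 3: A A A  =>  a A A   (applied A -> a)
  Step 4: a A A  =>  a A A A   (applied A -> A A)
  Step 5: a A A A  =>  a a A A   (applied A -> a)
  Step 6: a a A A  =>  a a a A   (applied A -> a)
  Step 7: a a a A  =>  a a a a   (applied A -> a)
Final yield: a a a a
Total rewrite steps: 7

7


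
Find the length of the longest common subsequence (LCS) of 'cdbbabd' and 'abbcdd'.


DP table for LCS of 'cdbbabd' and 'abbcdd':
       a  b  b  c  d  d
    0  0  0  0  0  0  0
  c 0  0  0  0  1  1  1
  d 0  0  0  0  1  2  2
  b 0  0  1  1  1  2  2
  b 0  0  1  2  2  2  2
  a 0  1  1  2  2  2  2
  b 0  1  2  2  2  2  2
  d 0  1  2  2  2  3  3
LCS: 'cdd'
LCS length = 3

3


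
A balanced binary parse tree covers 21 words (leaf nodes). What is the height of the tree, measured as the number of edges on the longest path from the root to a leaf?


In a balanced binary tree with n leaves the deepest leaf is ceil(log2(n)) edges below the root.
log2(21) = 4.3923
ceil(4.3923) = 5
height (edges) = 5

5


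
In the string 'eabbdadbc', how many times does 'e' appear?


Scanning 'eabbdadbc' for 'e':
  Position 0: 'e' -> MATCH (count: 1)
Total occurrences of 'e': 1

1


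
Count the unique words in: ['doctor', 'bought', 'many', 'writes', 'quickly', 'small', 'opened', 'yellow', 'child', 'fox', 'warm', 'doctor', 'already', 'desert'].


Listing all tokens and tracking unique types:
  Token 1: 'doctor' -> NEW (unique so far: 1)
  Token 2: 'bought' -> NEW (unique so far: 2)
  Token 3: 'many' -> NEW (unique so far: 3)
  Token 4: 'writes' -> NEW (unique so far: 4)
  Token 5: 'quickly' -> NEW (unique so far: 5)
  Token 6: 'small' -> NEW (unique so far: 6)
  Token 7: 'opened' -> NEW (unique so far: 7)
  Token 8: 'yellow' -> NEW (unique so far: 8)
  Token 9: 'child' -> NEW (unique so far: 9)
  Token 10: 'fox' -> NEW (unique so far: 10)
  Token 11: 'warm' -> NEW (unique so far: 11)
  Token 12: 'doctor' -> duplicate (unique so far: 11)
  Token 13: 'already' -> NEW (unique so far: 12)
  Token 14: 'desert' -> NEW (unique so far: 13)
Unique types: ('already', 'bought', 'child', 'desert', 'doctor', 'fox', 'many', 'opened', 'quickly', 'small', 'warm', 'writes', 'yellow')
Vocabulary size: 13

13


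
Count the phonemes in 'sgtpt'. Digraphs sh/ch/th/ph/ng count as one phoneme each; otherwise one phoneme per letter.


Parsing 'sgtpt' greedily, digraphs first:
  's' -> consonant phoneme (phonemes so far: 1)
  'g' -> consonant phoneme (phonemes so far: 2)
  't' -> consonant phoneme (phonemes so far: 3)
  'p' -> consonant phoneme (phonemes so far: 4)
  't' -> consonant phoneme (phonemes so far: 5)
Total phonemes: 5

5


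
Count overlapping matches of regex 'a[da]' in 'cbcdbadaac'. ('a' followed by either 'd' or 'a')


Pattern: a[da] means 'a' followed by either 'd' or 'a'.
Scanning 'cbcdbadaac' position-by-position:
  Pos 0: window 'cb' -> no
  Pos 1: window 'bc' -> no
  Pos 2: window 'cd' -> no
  Pos 3: window 'db' -> no
  Pos 4: window 'ba' -> no
  Pos 5: window 'ad' -> MATCH
  Pos 6: window 'da' -> no
  Pos 7: window 'aa' -> MATCH
  Pos 8: window 'ac' -> no
  Pos 9: window 'c' -> no
Total matches: 2

2


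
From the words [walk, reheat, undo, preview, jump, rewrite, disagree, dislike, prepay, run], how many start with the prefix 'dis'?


Checking each word for prefix 'dis':
  'walk' -> no (count: 0)
  'reheat' -> no (count: 0)
  'undo' -> no (count: 0)
  'preview' -> no (count: 0)
  'jump' -> no (count: 0)
  'rewrite' -> no (count: 0)
  'disagree' -> YES, starts with 'dis' (count: 1)
  'dislike' -> YES, starts with 'dis' (count: 2)
  'prepay' -> no (count: 2)
  'run' -> no (count: 2)
Total with prefix 'dis': 2

2


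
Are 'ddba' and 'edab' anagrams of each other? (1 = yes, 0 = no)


Sort characters of 'ddba': 'abdd'
Sort characters of 'edab': 'abde'
Sorted forms differ -> they are NOT anagrams
Result: 0

0


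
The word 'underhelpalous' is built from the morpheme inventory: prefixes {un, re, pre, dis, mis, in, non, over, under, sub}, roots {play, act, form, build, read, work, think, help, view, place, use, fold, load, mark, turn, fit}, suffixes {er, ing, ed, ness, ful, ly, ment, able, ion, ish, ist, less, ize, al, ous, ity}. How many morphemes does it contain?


Segmenting 'underhelpalous' against the inventory:
  'under' -> prefix (morpheme 1)
  'help' -> root (morpheme 2)
  'al' -> suffix (morpheme 3)
  'ous' -> suffix (morpheme 4)
Total morphemes: 4

4


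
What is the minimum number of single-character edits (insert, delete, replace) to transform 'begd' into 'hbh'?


Building DP table for s1='begd' (len 4) and s2='hbh' (len 3):
       h  b  h
    0  1  2  3
  b 1  1  1  2
  e 2  2  2  2
  g 3  3  3  3
  d 4  4  4  4
Edit distance = dp[4][3] = 4

4


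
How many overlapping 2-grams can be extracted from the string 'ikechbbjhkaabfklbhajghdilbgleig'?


String 'ikechbbjhkaabfklbhajghdilbgleig' has length L = 31.
Number of overlapping n-grams = L - n + 1
Substituting: 31 - 2 + 1 = 30

30


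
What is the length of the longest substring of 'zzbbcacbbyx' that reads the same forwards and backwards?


Scanning 'zzbbcacbbyx' for palindromic substrings.
Substring at positions 2-8: 'bbcacbb'.
Check: reverse('bbcacbb') = 'bbcacbb' -> palindrome confirmed.
Neighbouring characters ('z' / 'y') break symmetry, so it cannot extend further.
No longer palindromic substring exists; longest length = 7

7


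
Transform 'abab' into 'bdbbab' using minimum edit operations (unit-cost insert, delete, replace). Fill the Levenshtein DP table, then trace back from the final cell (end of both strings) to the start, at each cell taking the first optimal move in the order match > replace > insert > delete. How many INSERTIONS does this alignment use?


Edit distance = 3. Backtracking from cell (4, 6) with preference match > replace > insert > delete,
then listing the resulting alignment 'abab' -> 'bdbbab' left to right:
  Step 1: insert 'b' [insertion #1]
  Step 2: insert 'd' [insertion #2]
  Step 3: replace a->b
  Step 4: keep 'b'
  Step 5: keep 'a'
  Step 6: keep 'b'
Total insertions: 2

2


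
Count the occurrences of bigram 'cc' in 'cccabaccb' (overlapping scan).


Scanning 'cccabaccb' for bigram 'cc':
  Position 0: 'cc' -> MATCH
  Position 1: 'cc' -> MATCH
  Position 2: 'ca' -> no
  Position 3: 'ab' -> no
  Position 4: 'ba' -> no
  Position 5: 'ac' -> no
  Position 6: 'cc' -> MATCH
  Position 7: 'cb' -> no
Total matches: 3

3


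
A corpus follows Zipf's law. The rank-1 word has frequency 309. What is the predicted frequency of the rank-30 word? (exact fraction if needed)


Zipf's law: freq(rank) = f1 / rank
f1 = 309, rank = 30
freq = 309 / 30
GCD(309, 30) = 3
Simplified: 103/10

103/10


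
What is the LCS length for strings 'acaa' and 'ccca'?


DP table for LCS of 'acaa' and 'ccca':
       c  c  c  a
    0  0  0  0  0
  a 0  0  0  0  1
  c 0  1  1  1  1
  a 0  1  1  1  2
  a 0  1  1  1  2
LCS: 'ca'
LCS length = 2

2


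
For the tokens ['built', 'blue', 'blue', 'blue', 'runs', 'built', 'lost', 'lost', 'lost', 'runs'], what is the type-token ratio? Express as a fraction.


Tokens: 10
Unique types: ('blue', 'built', 'lost', 'runs') = 4
TTR = 4/10
Simplify: divide both by 2 -> 2/5
TTR = 2/5

2/5


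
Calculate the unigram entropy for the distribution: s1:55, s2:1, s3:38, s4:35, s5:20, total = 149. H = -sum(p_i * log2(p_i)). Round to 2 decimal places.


Computing entropy H = -sum(p_i * log2(p_i)):
  s1: p = 55/149 = 0.3691, -p*log2(p) = 0.5307
  s2: p = 1/149 = 0.0067, -p*log2(p) = 0.0485
  s3: p = 38/149 = 0.2550, -p*log2(p) = 0.5027
  s4: p = 35/149 = 0.2349, -p*log2(p) = 0.4909
  s5: p = 20/149 = 0.1342, -p*log2(p) = 0.3889
H = sum of terms = 1.9617
Rounded to 2 decimals: 1.96

1.96


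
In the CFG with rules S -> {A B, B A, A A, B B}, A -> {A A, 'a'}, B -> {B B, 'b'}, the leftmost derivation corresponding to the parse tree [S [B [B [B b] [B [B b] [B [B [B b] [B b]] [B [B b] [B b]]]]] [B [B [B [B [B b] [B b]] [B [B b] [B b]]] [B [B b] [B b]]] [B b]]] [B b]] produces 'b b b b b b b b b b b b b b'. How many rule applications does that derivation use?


Every bracketed nonterminal node [X ...] in the tree is produced by exactly one rule application.
Reading the tree off as a leftmost derivation:
  Step 1: S  =>  B B   (applied S -> B B)
  Step 2: B B  =>  B B B   (applied B -> B B)
  Step 3: B B B  =>  B B B B   (applied B -> B B)
  Step 4: B B B B  =>  b B B B   (applied B -> b)
  Step 5: b B B B  =>  b B B B B   (applied B -> B B)
  Step 6: b B B B B  =>  b b B B B   (applied B -> b)
  Step 7: b b B B B  =>  b b B B B B   (applied B -> B B)
  Step 8: b b B B B B  =>  b b B B B B B   (applied B -> B B)
  Step 9: b b B B B B B  =>  b b b B B B B   (applied B -> b)
  Step 10: b b b B B B B  =>  b b b b B B B   (applied B -> b)
  Step 11: b b b b B B B  =>  b b b b B B B B   (applied B -> B B)
  Step 12: b b b b B B B B  =>  b b b b b B B B   (applied B -> b)
  Step 13: b b b b b B B B  =>  b b b b b b B B   (applied B -> b)
  Step 14: b b b b b b B B  =>  b b b b b b B B B   (applied B -> B B)
  Step 15: b b b b b b B B B  =>  b b b b b b B B B B   (applied B -> B B)
  Step 16: b b b b b b B B B B  =>  b b b b b b B B B B B   (applied B -> B B)
  Step 17: b b b b b b B B B B B  =>  b b b b b b B B B B B B   (applied B -> B B)
  Step 18: b b b b b b B B B B B B  =>  b b b b b b b B B B B B   (applied B -> b)
  Step 19: b b b b b b b B B B B B  =>  b b b b b b b b B B B B   (applied B -> b)
  Step 20: b b b b b b b b B B B B  =>  b b b b b b b b B B B B B   (applied B -> B B)
  Step 21: b b b b b b b b B B B B B  =>  b b b b b b b b b B B B B   (applied B -> b)
  Step 22: b b b b b b b b b B B B B  =>  b b b b b b b b b b B B B   (applied B -> b)
  Step 23: b b b b b b b b b b B B B  =>  b b b b b b b b b b B B B B   (applied B -> B B)
  Step 24: b b b b b b b b b b B B B B  =>  b b b b b b b b b b b B B B   (applied B -> b)
  Step 25: b b b b b b b b b b b B B B  =>  b b b b b b b b b b b b B B   (applied B -> b)
  Step 26: b b b b b b b b b b b b B B  =>  b b b b b b b b b b b b b B   (applied B -> b)
  Step 27: b b b b b b b b b b b b b B  =>  b b b b b b b b b b b b b b   (applied B -> b)
Final yield: b b b b b b b b b b b b b b
Total rewrite steps: 27

27


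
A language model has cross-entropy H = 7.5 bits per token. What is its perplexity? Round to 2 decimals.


Perplexity formula: PP = 2^H
H = 7.5
PP = 2^7.5
Decompose: 2^7.5 = 2^7 * 2^0.5 = 2^7 * sqrt(2)
2^7 = 128, sqrt(2) ~ 1.4142136
PP ~ 128 * 1.4142136 = 181.0193408
Rounded to 2 decimals: 181.02

181.02


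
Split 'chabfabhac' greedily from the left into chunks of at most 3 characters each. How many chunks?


'chabfabhac' has 10 characters.
Chunking with max size 3:
  Chunk 1: 'cha' (positions 0-2)
  Chunk 2: 'bfa' (positions 3-5)
  Chunk 3: 'bha' (positions 6-8)
  Chunk 4: 'c' (positions 9-9)
Total chunks: ceil(10 / 3) = 4

4


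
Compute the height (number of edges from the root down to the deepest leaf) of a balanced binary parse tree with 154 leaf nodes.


In a balanced binary tree with n leaves the deepest leaf is ceil(log2(n)) edges below the root.
log2(154) = 7.2668
ceil(7.2668) = 8
height (edges) = 8

8


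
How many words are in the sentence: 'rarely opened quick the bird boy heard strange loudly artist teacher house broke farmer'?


Counting words by splitting on spaces:
  Word 1: 'rarely'
  Word 2: 'opened'
  Word 3: 'quick'
  Word 4: 'the'
  Word 5: 'bird'
  Word 6: 'boy'
  Word 7: 'heard'
  Word 8: 'strange'
  Word 9: 'loudly'
  Word 10: 'artist'
  Word 11: 'teacher'
  Word 12: 'house'
  Word 13: 'broke'
  Word 14: 'farmer'
Total words: 14

14


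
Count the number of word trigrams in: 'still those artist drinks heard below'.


Word trigrams from [6] words:
  Trigram 1: (still those artist)
  Trigram 2: (those artist drinks)
  Trigram 3: (artist drinks heard)
  Trigram 4: (drinks heard below)
Total word trigrams: 6 - 2 = 4

4


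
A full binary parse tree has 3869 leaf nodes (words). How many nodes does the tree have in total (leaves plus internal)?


Leaf nodes (terminals): 3869
Internal nodes = n - 1 = 3869 - 1 = 3868
Total = leaves + internal = 3869 + 3868 = 7737

7737


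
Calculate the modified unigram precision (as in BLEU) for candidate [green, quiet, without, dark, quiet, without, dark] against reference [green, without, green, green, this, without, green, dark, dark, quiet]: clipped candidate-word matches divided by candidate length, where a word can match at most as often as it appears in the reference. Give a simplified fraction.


Reference word counts: {'dark': 2, 'green': 4, 'quiet': 1, 'this': 1, 'without': 2}
Checking each candidate word (with clipping):
  'green' -> in reference (ref count 4, used 1/4) -> match (matches: 1)
  'quiet' -> in reference (ref count 1, used 1/1) -> match (matches: 2)
  'without' -> in reference (ref count 2, used 1/2) -> match (matches: 3)
  'dark' -> in reference (ref count 2, used 1/2) -> match (matches: 4)
  'quiet' -> ref count 1 already used up (1/1) -> clipped, no match (matches: 4)
  'without' -> in reference (ref count 2, used 2/2) -> match (matches: 5)
  'dark' -> in reference (ref count 2, used 2/2) -> match (matches: 6)
Clipped matches: 6, Candidate length: 7
Precision = 6/7

6/7


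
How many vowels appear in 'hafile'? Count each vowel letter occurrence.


Scanning each character of 'hafile':
  Position 1: 'h' -> consonant (running count: 0)
  Position 2: 'a' -> vowel (running count: 1)
  Position 3: 'f' -> consonant (running count: 1)
  Position 4: 'i' -> vowel (running count: 2)
  Position 5: 'l' -> consonant (running count: 2)
  Position 6: 'e' -> vowel (running count: 3)
Total vowels: 3

3


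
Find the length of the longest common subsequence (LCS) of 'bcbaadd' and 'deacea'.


DP table for LCS of 'bcbaadd' and 'deacea':
       d  e  a  c  e  a
    0  0  0  0  0  0  0
  b 0  0  0  0  0  0  0
  c 0  0  0  0  1  1  1
  b 0  0  0  0  1  1  1
  a 0  0  0  1  1  1  2
  a 0  0  0  1  1  1  2
  d 0  1  1  1  1  1  2
  d 0  1  1  1  1  1  2
LCS: 'ca'
LCS length = 2

2


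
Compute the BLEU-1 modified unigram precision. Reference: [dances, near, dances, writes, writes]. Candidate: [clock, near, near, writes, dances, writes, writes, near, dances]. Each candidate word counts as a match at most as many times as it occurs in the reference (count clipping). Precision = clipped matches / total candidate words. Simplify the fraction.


Reference word counts: {'dances': 2, 'near': 1, 'writes': 2}
Checking each candidate word (with clipping):
  'clock' -> not in reference -> no match (matches: 0)
  'near' -> in reference (ref count 1, used 1/1) -> match (matches: 1)
  'near' -> ref count 1 already used up (1/1) -> clipped, no match (matches: 1)
  'writes' -> in reference (ref count 2, used 1/2) -> match (matches: 2)
  'dances' -> in reference (ref count 2, used 1/2) -> match (matches: 3)
  'writes' -> in reference (ref count 2, used 2/2) -> match (matches: 4)
  'writes' -> ref count 2 already used up (2/2) -> clipped, no match (matches: 4)
  'near' -> ref count 1 already used up (1/1) -> clipped, no match (matches: 4)
  'dances' -> in reference (ref count 2, used 2/2) -> match (matches: 5)
Clipped matches: 5, Candidate length: 9
Precision = 5/9

5/9


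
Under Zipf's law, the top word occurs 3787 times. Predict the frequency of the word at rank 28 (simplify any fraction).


Zipf's law: freq(rank) = f1 / rank
f1 = 3787, rank = 28
freq = 3787 / 28
GCD(3787, 28) = 7
Simplified: 541/4

541/4


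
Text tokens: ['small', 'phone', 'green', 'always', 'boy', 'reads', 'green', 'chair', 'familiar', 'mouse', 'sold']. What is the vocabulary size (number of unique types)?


Listing all tokens and tracking unique types:
  Token 1: 'small' -> NEW (unique so far: 1)
  Token 2: 'phone' -> NEW (unique so far: 2)
  Token 3: 'green' -> NEW (unique so far: 3)
  Token 4: 'always' -> NEW (unique so far: 4)
  Token 5: 'boy' -> NEW (unique so far: 5)
  Token 6: 'reads' -> NEW (unique so far: 6)
  Token 7: 'green' -> duplicate (unique so far: 6)
  Token 8: 'chair' -> NEW (unique so far: 7)
  Token 9: 'familiar' -> NEW (unique so far: 8)
  Token 10: 'mouse' -> NEW (unique so far: 9)
  Token 11: 'sold' -> NEW (unique so far: 10)
Unique types: ('always', 'boy', 'chair', 'familiar', 'green', 'mouse', 'phone', 'reads', 'small', 'sold')
Vocabulary size: 10

10


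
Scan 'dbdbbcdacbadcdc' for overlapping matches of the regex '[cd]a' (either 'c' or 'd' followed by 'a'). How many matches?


Pattern: [cd]a means either 'c' or 'd' followed by 'a'.
Scanning 'dbdbbcdacbadcdc' position-by-position:
  Pos 0: window 'db' -> no
  Pos 1: window 'bd' -> no
  Pos 2: window 'db' -> no
  Pos 3: window 'bb' -> no
  Pos 4: window 'bc' -> no
  Pos 5: window 'cd' -> no
  Pos 6: window 'da' -> MATCH
  Pos 7: window 'ac' -> no
  Pos 8: window 'cb' -> no
  Pos 9: window 'ba' -> no
  Pos 10: window 'ad' -> no
  Pos 11: window 'dc' -> no
  Pos 12: window 'cd' -> no
  Pos 13: window 'dc' -> no
  Pos 14: window 'c' -> no
Total matches: 1

1


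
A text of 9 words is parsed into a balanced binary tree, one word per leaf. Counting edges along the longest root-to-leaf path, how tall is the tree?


In a balanced binary tree with n leaves the deepest leaf is ceil(log2(n)) edges below the root.
log2(9) = 3.1699
ceil(3.1699) = 4
height (edges) = 4

4


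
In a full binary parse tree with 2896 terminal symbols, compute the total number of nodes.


Leaf nodes (terminals): 2896
Internal nodes = n - 1 = 2896 - 1 = 2895
Total = leaves + internal = 2896 + 2895 = 5791

5791


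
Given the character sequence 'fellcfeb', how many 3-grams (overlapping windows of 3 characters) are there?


String 'fellcfeb' has length L = 8.
Number of overlapping n-grams = L - n + 1
Substituting: 8 - 3 + 1 = 6

6


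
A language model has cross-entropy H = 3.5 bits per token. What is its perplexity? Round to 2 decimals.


Perplexity formula: PP = 2^H
H = 3.5
PP = 2^3.5
Decompose: 2^3.5 = 2^3 * 2^0.5 = 2^3 * sqrt(2)
2^3 = 8, sqrt(2) ~ 1.4142136
PP ~ 8 * 1.4142136 = 11.3137088
Rounded to 2 decimals: 11.31

11.31


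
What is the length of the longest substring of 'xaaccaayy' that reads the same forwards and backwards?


Scanning 'xaaccaayy' for palindromic substrings.
Substring at positions 1-6: 'aaccaa'.
Check: reverse('aaccaa') = 'aaccaa' -> palindrome confirmed.
Neighbouring characters ('x' / 'y') break symmetry, so it cannot extend further.
No longer palindromic substring exists; longest length = 6

6


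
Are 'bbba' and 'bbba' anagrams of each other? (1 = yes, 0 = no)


Sort characters of 'bbba': 'abbb'
Sort characters of 'bbba': 'abbb'
Sorted forms match -> they ARE anagrams
Result: 1

1


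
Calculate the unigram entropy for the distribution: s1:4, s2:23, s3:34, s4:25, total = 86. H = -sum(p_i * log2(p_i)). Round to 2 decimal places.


Computing entropy H = -sum(p_i * log2(p_i)):
  s1: p = 4/86 = 0.0465, -p*log2(p) = 0.2059
  s2: p = 23/86 = 0.2674, -p*log2(p) = 0.5089
  s3: p = 34/86 = 0.3953, -p*log2(p) = 0.5293
  s4: p = 25/86 = 0.2907, -p*log2(p) = 0.5181
H = sum of terms = 1.7622
Rounded to 2 decimals: 1.76

1.76


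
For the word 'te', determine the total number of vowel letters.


Scanning each character of 'te':
  Position 1: 't' -> consonant (running count: 0)
  Position 2: 'e' -> vowel (running count: 1)
Total vowels: 1

1


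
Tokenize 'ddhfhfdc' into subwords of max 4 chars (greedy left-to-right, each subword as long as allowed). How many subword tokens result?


'ddhfhfdc' has 8 characters.
Chunking with max size 4:
  Chunk 1: 'ddhf' (positions 0-3)
  Chunk 2: 'hfdc' (positions 4-7)
Total chunks: ceil(8 / 4) = 2

2


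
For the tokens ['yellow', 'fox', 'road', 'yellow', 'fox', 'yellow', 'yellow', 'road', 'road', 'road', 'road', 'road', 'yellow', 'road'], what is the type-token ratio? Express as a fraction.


Tokens: 14
Unique types: ('fox', 'road', 'yellow') = 3
TTR = 3/14
Already in lowest terms.

3/14


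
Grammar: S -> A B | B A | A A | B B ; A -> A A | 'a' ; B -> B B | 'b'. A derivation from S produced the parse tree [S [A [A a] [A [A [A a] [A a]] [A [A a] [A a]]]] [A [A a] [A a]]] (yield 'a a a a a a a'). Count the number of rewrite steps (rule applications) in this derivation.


Every bracketed nonterminal node [X ...] in the tree is produced by exactly one rule application.
Reading the tree off as a leftmost derivation:
  Step 1: S  =>  A A   (applied S -> A A)
  Step 2: A A  =>  A A A   (applied A -> A A)
  Step 3: A A A  =>  a A A   (applied A -> a)
  Step 4: a A A  =>  a A A A   (applied A -> A A)
  Step 5: a A A A  =>  a A A A A   (applied A -> A A)
  Step 6: a A A A A  =>  a a A A A   (applied A -> a)
  Step 7: a a A A A  =>  a a a A A   (applied A -> a)
  Step 8: a a a A A  =>  a a a A A A   (applied A -> A A)
  Step 9: a a a A A A  =>  a a a a A A   (applied A -> a)
  Step 10: a a a a A A  =>  a a a a a A   (applied A -> a)
  Step 11: a a a a a A  =>  a a a a a A A   (applied A -> A A)
  Step 12: a a a a a A A  =>  a a a a a a A   (applied A -> a)
  Step 13: a a a a a a A  =>  a a a a a a a   (applied A -> a)
Final yield: a a a a a a a
Total rewrite steps: 13

13


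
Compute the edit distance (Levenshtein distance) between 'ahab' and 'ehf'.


Building DP table for s1='ahab' (len 4) and s2='ehf' (len 3):
       e  h  f
    0  1  2  3
  a 1  1  2  3
  h 2  2  1  2
  a 3  3  2  2
  b 4  4  3  3
Edit distance = dp[4][3] = 3

3


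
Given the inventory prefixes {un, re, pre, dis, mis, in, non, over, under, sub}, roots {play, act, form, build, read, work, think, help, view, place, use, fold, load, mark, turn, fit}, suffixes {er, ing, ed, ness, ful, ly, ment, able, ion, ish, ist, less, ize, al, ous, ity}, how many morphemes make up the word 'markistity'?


Segmenting 'markistity' against the inventory:
  'mark' -> root (morpheme 1)
  'ist' -> suffix (morpheme 2)
  'ity' -> suffix (morpheme 3)
Total morphemes: 3

3


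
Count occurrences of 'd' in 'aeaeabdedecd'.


Scanning 'aeaeabdedecd' for 'd':
  Position 6: 'd' -> MATCH (count: 1)
  Position 8: 'd' -> MATCH (count: 2)
  Position 11: 'd' -> MATCH (count: 3)
Total occurrences of 'd': 3

3


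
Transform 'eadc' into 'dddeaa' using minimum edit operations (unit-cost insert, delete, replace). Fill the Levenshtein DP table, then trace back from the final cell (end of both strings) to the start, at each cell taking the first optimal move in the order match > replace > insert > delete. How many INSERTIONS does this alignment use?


Edit distance = 5. Backtracking from cell (4, 6) with preference match > replace > insert > delete,
then listing the resulting alignment 'eadc' -> 'dddeaa' left to right:
  Step 1: replace e->d
  Step 2: replace a->d
  Step 3: keep 'd'
  Step 4: insert 'e' [insertion #1]
  Step 5: insert 'a' [insertion #2]
  Step 6: replace c->a
Total insertions: 2

2


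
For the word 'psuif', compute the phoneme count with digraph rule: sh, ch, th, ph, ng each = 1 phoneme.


Parsing 'psuif' greedily, digraphs first:
  'p' -> consonant phoneme (phonemes so far: 1)
  's' -> consonant phoneme (phonemes so far: 2)
  'u' -> vowel phoneme (phonemes so far: 3)
  'i' -> vowel phoneme (phonemes so far: 4)
  'f' -> consonant phoneme (phonemes so far: 5)
Total phonemes: 5

5


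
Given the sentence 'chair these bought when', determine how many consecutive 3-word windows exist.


Word trigrams from [4] words:
  Trigram 1: (chair these bought)
  Trigram 2: (these bought when)
Total word trigrams: 4 - 2 = 2

2


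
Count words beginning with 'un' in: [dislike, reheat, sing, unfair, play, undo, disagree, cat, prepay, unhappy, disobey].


Checking each word for prefix 'un':
  'dislike' -> no (count: 0)
  'reheat' -> no (count: 0)
  'sing' -> no (count: 0)
  'unfair' -> YES, starts with 'un' (count: 1)
  'play' -> no (count: 1)
  'undo' -> YES, starts with 'un' (count: 2)
  'disagree' -> no (count: 2)
  'cat' -> no (count: 2)
  'prepay' -> no (count: 2)
  'unhappy' -> YES, starts with 'un' (count: 3)
  'disobey' -> no (count: 3)
Total with prefix 'un': 3

3


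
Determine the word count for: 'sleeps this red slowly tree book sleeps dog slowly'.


Counting words by splitting on spaces:
  Word 1: 'sleeps'
  Word 2: 'this'
  Word 3: 'red'
  Word 4: 'slowly'
  Word 5: 'tree'
  Word 6: 'book'
  Word 7: 'sleeps'
  Word 8: 'dog'
  Word 9: 'slowly'
Total words: 9

9


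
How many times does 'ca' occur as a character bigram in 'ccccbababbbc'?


Scanning 'ccccbababbbc' for bigram 'ca':
  Position 0: 'cc' -> no
  Position 1: 'cc' -> no
  Position 2: 'cc' -> no
  Position 3: 'cb' -> no
  Position 4: 'ba' -> no
  Position 5: 'ab' -> no
  Position 6: 'ba' -> no
  Position 7: 'ab' -> no
  Position 8: 'bb' -> no
  Position 9: 'bb' -> no
  Position 10: 'bc' -> no
Total matches: 0

0


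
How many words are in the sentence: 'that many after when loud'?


Counting words by splitting on spaces:
  Word 1: 'that'
  Word 2: 'many'
  Word 3: 'after'
  Word 4: 'when'
  Word 5: 'loud'
Total words: 5

5


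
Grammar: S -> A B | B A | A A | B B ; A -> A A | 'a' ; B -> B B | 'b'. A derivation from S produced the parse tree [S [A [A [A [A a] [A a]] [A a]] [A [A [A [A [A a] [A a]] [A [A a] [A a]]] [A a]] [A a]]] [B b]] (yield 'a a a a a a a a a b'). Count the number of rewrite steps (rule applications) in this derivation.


Every bracketed nonterminal node [X ...] in the tree is produced by exactly one rule application.
Reading the tree off as a leftmost derivation:
  Step 1: S  =>  A B   (applied S -> A B)
  Step 2: A B  =>  A A B   (applied A -> A A)
  Step 3: A A B  =>  A A A B   (applied A -> A A)
  Step 4: A A A B  =>  A A A A B   (applied A -> A A)
  Step 5: A A A A B  =>  a A A A B   (applied A -> a)
  Step 6: a A A A B  =>  a a A A B   (applied A -> a)
  Step 7: a a A A B  =>  a a a A B   (applied A -> a)
  Step 8: a a a A B  =>  a a a A A B   (applied A -> A A)
  Step 9: a a a A A B  =>  a a a A A A B   (applied A -> A A)
  Step 10: a a a A A A B  =>  a a a A A A A B   (applied A -> A A)
  Step 11: a a a A A A A B  =>  a a a A A A A A B   (applied A -> A A)
  Step 12: a a a A A A A A B  =>  a a a a A A A A B   (applied A -> a)
  Step 13: a a a a A A A A B  =>  a a a a a A A A B   (applied A -> a)
  Step 14: a a a a a A A A B  =>  a a a a a A A A A B   (applied A -> A A)
  Step 15: a a a a a A A A A B  =>  a a a a a a A A A B   (applied A -> a)
  Step 16: a a a a a a A A A B  =>  a a a a a a a A A B   (applied A -> a)
  Step 17: a a a a a a a A A B  =>  a a a a a a a a A B   (applied A -> a)
  Step 18: a a a a a a a a A B  =>  a a a a a a a a a B   (applied A -> a)
  Step 19: a a a a a a a a a B  =>  a a a a a a a a a b   (applied B -> b)
Final yield: a a a a a a a a a b
Total rewrite steps: 19

19


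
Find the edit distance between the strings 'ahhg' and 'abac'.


Building DP table for s1='ahhg' (len 4) and s2='abac' (len 4):
       a  b  a  c
    0  1  2  3  4
  a 1  0  1  2  3
  h 2  1  1  2  3
  h 3  2  2  2  3
  g 4  3  3  3  3
Edit distance = dp[4][4] = 3

3


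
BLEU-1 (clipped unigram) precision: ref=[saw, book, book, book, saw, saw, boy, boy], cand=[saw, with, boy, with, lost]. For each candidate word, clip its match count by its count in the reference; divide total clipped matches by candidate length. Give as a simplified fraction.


Reference word counts: {'book': 3, 'boy': 2, 'saw': 3}
Checking each candidate word (with clipping):
  'saw' -> in reference (ref count 3, used 1/3) -> match (matches: 1)
  'with' -> not in reference -> no match (matches: 1)
  'boy' -> in reference (ref count 2, used 1/2) -> match (matches: 2)
  'with' -> not in reference -> no match (matches: 2)
  'lost' -> not in reference -> no match (matches: 2)
Clipped matches: 2, Candidate length: 5
Precision = 2/5

2/5


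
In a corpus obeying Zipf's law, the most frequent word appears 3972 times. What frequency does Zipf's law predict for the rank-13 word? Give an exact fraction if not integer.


Zipf's law: freq(rank) = f1 / rank
f1 = 3972, rank = 13
freq = 3972 / 13
GCD(3972, 13) = 1
Simplified: 3972/13

3972/13


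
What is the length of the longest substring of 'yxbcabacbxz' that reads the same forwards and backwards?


Scanning 'yxbcabacbxz' for palindromic substrings.
Substring at positions 1-9: 'xbcabacbx'.
Check: reverse('xbcabacbx') = 'xbcabacbx' -> palindrome confirmed.
Neighbouring characters ('y' / 'z') break symmetry, so it cannot extend further.
No longer palindromic substring exists; longest length = 9

9


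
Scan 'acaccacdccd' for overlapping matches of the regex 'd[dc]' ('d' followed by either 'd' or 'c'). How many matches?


Pattern: d[dc] means 'd' followed by either 'd' or 'c'.
Scanning 'acaccacdccd' position-by-position:
  Pos 0: window 'ac' -> no
  Pos 1: window 'ca' -> no
  Pos 2: window 'ac' -> no
  Pos 3: window 'cc' -> no
  Pos 4: window 'ca' -> no
  Pos 5: window 'ac' -> no
  Pos 6: window 'cd' -> no
  Pos 7: window 'dc' -> MATCH
  Pos 8: window 'cc' -> no
  Pos 9: window 'cd' -> no
  Pos 10: window 'd' -> no
Total matches: 1

1


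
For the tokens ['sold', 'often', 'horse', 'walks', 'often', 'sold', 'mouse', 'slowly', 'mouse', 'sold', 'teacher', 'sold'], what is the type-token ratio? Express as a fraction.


Tokens: 12
Unique types: ('horse', 'mouse', 'often', 'slowly', 'sold', 'teacher', 'walks') = 7
TTR = 7/12
Already in lowest terms.

7/12


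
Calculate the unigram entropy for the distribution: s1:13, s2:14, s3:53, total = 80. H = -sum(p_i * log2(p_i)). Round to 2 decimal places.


Computing entropy H = -sum(p_i * log2(p_i)):
  s1: p = 13/80 = 0.1625, -p*log2(p) = 0.4260
  s2: p = 14/80 = 0.1750, -p*log2(p) = 0.4401
  s3: p = 53/80 = 0.6625, -p*log2(p) = 0.3935
H = sum of terms = 1.2596
Rounded to 2 decimals: 1.26

1.26


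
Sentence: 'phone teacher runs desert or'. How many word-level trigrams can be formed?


Word trigrams from [5] words:
  Trigram 1: (phone teacher runs)
  Trigram 2: (teacher runs desert)
  Trigram 3: (runs desert or)
Total word trigrams: 5 - 2 = 3

3


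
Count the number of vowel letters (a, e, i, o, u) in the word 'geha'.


Scanning each character of 'geha':
  Position 1: 'g' -> consonant (running count: 0)
  Position 2: 'e' -> vowel (running count: 1)
  Position 3: 'h' -> consonant (running count: 1)
  Position 4: 'a' -> vowel (running count: 2)
Total vowels: 2

2


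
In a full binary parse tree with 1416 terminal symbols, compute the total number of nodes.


Leaf nodes (terminals): 1416
Internal nodes = n - 1 = 1416 - 1 = 1415
Total = leaves + internal = 1416 + 1415 = 2831

2831


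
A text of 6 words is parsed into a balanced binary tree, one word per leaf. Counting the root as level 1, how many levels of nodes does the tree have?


In a balanced binary tree with n leaves the deepest leaf is ceil(log2(n)) edges below the root,
so counting node levels inclusive of root and leaves gives ceil(log2(n)) + 1 levels.
log2(6) = 2.5850
ceil(2.5850) = 3
levels = 3 + 1 = 4

4


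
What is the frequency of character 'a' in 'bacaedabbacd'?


Scanning 'bacaedabbacd' for 'a':
  Position 1: 'a' -> MATCH (count: 1)
  Position 3: 'a' -> MATCH (count: 2)
  Position 6: 'a' -> MATCH (count: 3)
  Position 9: 'a' -> MATCH (count: 4)
Total occurrences of 'a': 4

4


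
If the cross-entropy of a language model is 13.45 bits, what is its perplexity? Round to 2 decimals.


Perplexity formula: PP = 2^H
H = 13.45
PP = 2^13.45
Decompose: 2^13.45 = 2^13 * 2^0.45
2^13 = 8192, 2^0.45 ~ 1.3660403
PP ~ 8192 * 1.3660403 = 11190.6021376
Rounded to 2 decimals: 11190.60

11190.60


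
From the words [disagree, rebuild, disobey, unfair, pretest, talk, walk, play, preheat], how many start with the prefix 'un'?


Checking each word for prefix 'un':
  'disagree' -> no (count: 0)
  'rebuild' -> no (count: 0)
  'disobey' -> no (count: 0)
  'unfair' -> YES, starts with 'un' (count: 1)
  'pretest' -> no (count: 1)
  'talk' -> no (count: 1)
  'walk' -> no (count: 1)
  'play' -> no (count: 1)
  'preheat' -> no (count: 1)
Total with prefix 'un': 1

1


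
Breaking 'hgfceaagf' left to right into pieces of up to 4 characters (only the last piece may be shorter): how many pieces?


'hgfceaagf' has 9 characters.
Chunking with max size 4:
  Chunk 1: 'hgfc' (positions 0-3)
  Chunk 2: 'eaag' (positions 4-7)
  Chunk 3: 'f' (positions 8-8)
Total chunks: ceil(9 / 4) = 3

3


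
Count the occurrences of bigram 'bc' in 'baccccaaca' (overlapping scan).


Scanning 'baccccaaca' for bigram 'bc':
  Position 0: 'ba' -> no
  Position 1: 'ac' -> no
  Position 2: 'cc' -> no
  Position 3: 'cc' -> no
  Position 4: 'cc' -> no
  Position 5: 'ca' -> no
  Position 6: 'aa' -> no
  Position 7: 'ac' -> no
  Position 8: 'ca' -> no
Total matches: 0

0


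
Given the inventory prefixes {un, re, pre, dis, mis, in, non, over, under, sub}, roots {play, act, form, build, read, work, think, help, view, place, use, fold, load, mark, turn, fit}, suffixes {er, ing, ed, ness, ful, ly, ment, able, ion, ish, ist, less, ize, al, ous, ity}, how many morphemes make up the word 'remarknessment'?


Segmenting 'remarknessment' against the inventory:
  're' -> prefix (morpheme 1)
  'mark' -> root (morpheme 2)
  'ness' -> suffix (morpheme 3)
  'ment' -> suffix (morpheme 4)
Total morphemes: 4

4


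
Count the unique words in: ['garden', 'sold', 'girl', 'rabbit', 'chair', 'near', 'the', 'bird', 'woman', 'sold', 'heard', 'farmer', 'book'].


Listing all tokens and tracking unique types:
  Token 1: 'garden' -> NEW (unique so far: 1)
  Token 2: 'sold' -> NEW (unique so far: 2)
  Token 3: 'girl' -> NEW (unique so far: 3)
  Token 4: 'rabbit' -> NEW (unique so far: 4)
  Token 5: 'chair' -> NEW (unique so far: 5)
  Token 6: 'near' -> NEW (unique so far: 6)
  Token 7: 'the' -> NEW (unique so far: 7)
  Token 8: 'bird' -> NEW (unique so far: 8)
  Token 9: 'woman' -> NEW (unique so far: 9)
  Token 10: 'sold' -> duplicate (unique so far: 9)
  Token 11: 'heard' -> NEW (unique so far: 10)
  Token 12: 'farmer' -> NEW (unique so far: 11)
  Token 13: 'book' -> NEW (unique so far: 12)
Unique types: ('bird', 'book', 'chair', 'farmer', 'garden', 'girl', 'heard', 'near', 'rabbit', 'sold', 'the', 'woman')
Vocabulary size: 12

12


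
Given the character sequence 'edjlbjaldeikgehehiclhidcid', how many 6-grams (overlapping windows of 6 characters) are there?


String 'edjlbjaldeikgehehiclhidcid' has length L = 26.
Number of overlapping n-grams = L - n + 1
Substituting: 26 - 6 + 1 = 21

21


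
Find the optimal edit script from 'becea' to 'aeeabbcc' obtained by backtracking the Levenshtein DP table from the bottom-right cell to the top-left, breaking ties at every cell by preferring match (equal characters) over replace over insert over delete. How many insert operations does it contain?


Edit distance = 6. Backtracking from cell (5, 8) with preference match > replace > insert > delete,
then listing the resulting alignment 'becea' -> 'aeeabbcc' left to right:
  Step 1: replace b->a
  Step 2: keep 'e'
  Step 3: delete 'c'
  Step 4: keep 'e'
  Step 5: keep 'a'
  Step 6: insert 'b' [insertion #1]
  Step 7: insert 'b' [insertion #2]
  Step 8: insert 'c' [insertion #3]
  Step 9: insert 'c' [insertion #4]
Total insertions: 4

4
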